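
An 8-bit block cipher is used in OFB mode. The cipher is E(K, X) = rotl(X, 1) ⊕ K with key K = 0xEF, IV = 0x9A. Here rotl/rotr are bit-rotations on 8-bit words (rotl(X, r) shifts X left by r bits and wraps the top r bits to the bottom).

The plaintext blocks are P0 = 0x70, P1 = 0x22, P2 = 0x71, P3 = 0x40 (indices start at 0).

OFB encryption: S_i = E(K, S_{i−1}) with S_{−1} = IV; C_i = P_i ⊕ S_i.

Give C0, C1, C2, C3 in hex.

C0: S = E(K, 0x9A) = 0xDA; 0x70 ⊕ 0xDA = 0xAA.
C1: S = E(K, 0xDA) = 0x5A; 0x22 ⊕ 0x5A = 0x78.
C2: S = E(K, 0x5A) = 0x5B; 0x71 ⊕ 0x5B = 0x2A.
C3: S = E(K, 0x5B) = 0x59; 0x40 ⊕ 0x59 = 0x19.

C0 = 0xAA, C1 = 0x78, C2 = 0x2A, C3 = 0x19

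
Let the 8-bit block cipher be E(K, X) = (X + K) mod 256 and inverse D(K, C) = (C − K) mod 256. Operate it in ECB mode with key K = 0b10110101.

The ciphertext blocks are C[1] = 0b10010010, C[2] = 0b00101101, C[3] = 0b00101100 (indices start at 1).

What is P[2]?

P[2] = 0b01111000

ECB decryption: P_i = D(K, C_i).
P[2]: D(K, 0b00101101) = 0b01111000.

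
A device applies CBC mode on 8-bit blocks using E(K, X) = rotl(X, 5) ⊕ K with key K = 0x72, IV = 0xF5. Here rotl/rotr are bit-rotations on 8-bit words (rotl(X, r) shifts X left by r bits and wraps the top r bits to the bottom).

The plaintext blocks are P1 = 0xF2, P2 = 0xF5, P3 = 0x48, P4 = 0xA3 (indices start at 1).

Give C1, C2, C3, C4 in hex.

C1 = 0x92, C2 = 0x9E, C3 = 0xA8, C4 = 0x13

CBC encryption: C_i = E(K, P_i ⊕ C_{i−1}), with C_{0} = IV.
C1: P1 ⊕ 0xF5 = 0x07; E(K, 0x07) = 0x92.
C2: P2 ⊕ 0x92 = 0x67; E(K, 0x67) = 0x9E.
C3: P3 ⊕ 0x9E = 0xD6; E(K, 0xD6) = 0xA8.
C4: P4 ⊕ 0xA8 = 0x0B; E(K, 0x0B) = 0x13.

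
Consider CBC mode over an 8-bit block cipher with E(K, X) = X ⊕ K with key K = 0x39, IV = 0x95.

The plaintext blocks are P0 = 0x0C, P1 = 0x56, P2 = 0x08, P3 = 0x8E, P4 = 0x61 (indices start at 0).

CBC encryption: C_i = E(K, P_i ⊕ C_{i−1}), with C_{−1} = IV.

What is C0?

C0: P0 ⊕ 0x95 = 0x99; E(K, 0x99) = 0xA0.

C0 = 0xA0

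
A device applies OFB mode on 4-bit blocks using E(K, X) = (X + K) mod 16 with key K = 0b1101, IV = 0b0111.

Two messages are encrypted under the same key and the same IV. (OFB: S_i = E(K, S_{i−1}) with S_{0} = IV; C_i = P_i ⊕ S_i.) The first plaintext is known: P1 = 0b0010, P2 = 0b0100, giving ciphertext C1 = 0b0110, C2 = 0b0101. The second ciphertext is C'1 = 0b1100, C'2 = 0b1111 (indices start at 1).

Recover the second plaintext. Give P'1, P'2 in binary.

In OFB with a reused IV, both messages share the same keystream S_i, so C_i ⊕ C'_i = P_i ⊕ P'_i and thus P'_i = P_i ⊕ C_i ⊕ C'_i.
P'1: 0b0010 ⊕ 0b0110 ⊕ 0b1100 = 0b1000.
P'2: 0b0100 ⊕ 0b0101 ⊕ 0b1111 = 0b1110.

P'1 = 0b1000, P'2 = 0b1110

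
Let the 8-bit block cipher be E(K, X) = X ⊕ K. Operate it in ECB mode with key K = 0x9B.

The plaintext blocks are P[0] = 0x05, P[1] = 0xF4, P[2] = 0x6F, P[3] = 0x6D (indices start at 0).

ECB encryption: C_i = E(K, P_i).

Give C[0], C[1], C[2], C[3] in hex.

C[0] = 0x9E, C[1] = 0x6F, C[2] = 0xF4, C[3] = 0xF6

C[0]: E(K, 0x05) = 0x9E.
C[1]: E(K, 0xF4) = 0x6F.
C[2]: E(K, 0x6F) = 0xF4.
C[3]: E(K, 0x6D) = 0xF6.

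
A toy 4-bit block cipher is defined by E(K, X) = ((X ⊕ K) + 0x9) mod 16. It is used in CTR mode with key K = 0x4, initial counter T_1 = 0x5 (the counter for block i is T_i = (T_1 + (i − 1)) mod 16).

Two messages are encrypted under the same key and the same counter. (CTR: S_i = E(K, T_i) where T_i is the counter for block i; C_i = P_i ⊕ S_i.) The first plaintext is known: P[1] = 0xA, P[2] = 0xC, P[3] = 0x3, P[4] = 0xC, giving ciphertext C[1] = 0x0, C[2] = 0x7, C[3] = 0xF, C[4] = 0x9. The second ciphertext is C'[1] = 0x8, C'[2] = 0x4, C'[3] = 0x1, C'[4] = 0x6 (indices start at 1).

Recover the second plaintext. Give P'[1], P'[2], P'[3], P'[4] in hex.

P'[1] = 0x2, P'[2] = 0xF, P'[3] = 0xD, P'[4] = 0x3

In CTR with a reused counter, both messages share the same keystream S_i, so C_i ⊕ C'_i = P_i ⊕ P'_i and thus P'_i = P_i ⊕ C_i ⊕ C'_i.
P'[1]: 0xA ⊕ 0x0 ⊕ 0x8 = 0x2.
P'[2]: 0xC ⊕ 0x7 ⊕ 0x4 = 0xF.
P'[3]: 0x3 ⊕ 0xF ⊕ 0x1 = 0xD.
P'[4]: 0xC ⊕ 0x9 ⊕ 0x6 = 0x3.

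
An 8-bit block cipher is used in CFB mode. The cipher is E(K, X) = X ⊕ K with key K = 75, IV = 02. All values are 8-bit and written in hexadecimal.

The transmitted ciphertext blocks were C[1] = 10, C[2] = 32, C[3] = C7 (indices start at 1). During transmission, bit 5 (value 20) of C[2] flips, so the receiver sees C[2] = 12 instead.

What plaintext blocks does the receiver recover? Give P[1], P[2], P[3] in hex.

P[1] = 67, P[2] = 77, P[3] = A0

CFB decryption: P_i = C_i ⊕ E(K, C_{i−1}), with C_{0} = IV.
Only C[2] changed, to 12. In CFB, a change in C_i flips the same bit in P_i and garbles P_{i+1}. Decrypting the received ciphertext:
P[1]: E(K, 02) = 77; 10 ⊕ 77 = 67.
P[2]: E(K, 10) = 65; 12 ⊕ 65 = 77.
P[3]: E(K, 12) = 67; C7 ⊕ 67 = A0.
Blocks that differ from the original plaintext: P[2], P[3].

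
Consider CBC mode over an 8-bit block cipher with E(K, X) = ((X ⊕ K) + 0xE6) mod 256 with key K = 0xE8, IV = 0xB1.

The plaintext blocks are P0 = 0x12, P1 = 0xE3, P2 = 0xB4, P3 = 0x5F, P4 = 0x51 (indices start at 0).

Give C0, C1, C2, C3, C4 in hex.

C0 = 0x31, C1 = 0x20, C2 = 0x62, C3 = 0xBB, C4 = 0xE8

CBC encryption: C_i = E(K, P_i ⊕ C_{i−1}), with C_{−1} = IV.
C0: P0 ⊕ 0xB1 = 0xA3; E(K, 0xA3) = 0x31.
C1: P1 ⊕ 0x31 = 0xD2; E(K, 0xD2) = 0x20.
C2: P2 ⊕ 0x20 = 0x94; E(K, 0x94) = 0x62.
C3: P3 ⊕ 0x62 = 0x3D; E(K, 0x3D) = 0xBB.
C4: P4 ⊕ 0xBB = 0xEA; E(K, 0xEA) = 0xE8.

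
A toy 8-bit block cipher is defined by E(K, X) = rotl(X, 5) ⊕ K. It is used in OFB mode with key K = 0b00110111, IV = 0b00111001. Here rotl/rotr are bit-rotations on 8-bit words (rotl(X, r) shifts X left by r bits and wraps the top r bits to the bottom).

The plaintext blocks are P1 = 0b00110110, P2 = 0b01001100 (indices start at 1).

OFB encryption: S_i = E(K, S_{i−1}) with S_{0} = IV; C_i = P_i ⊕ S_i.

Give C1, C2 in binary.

C1: S = E(K, 0b00111001) = 0b00010000; 0b00110110 ⊕ 0b00010000 = 0b00100110.
C2: S = E(K, 0b00010000) = 0b00110101; 0b01001100 ⊕ 0b00110101 = 0b01111001.

C1 = 0b00100110, C2 = 0b01111001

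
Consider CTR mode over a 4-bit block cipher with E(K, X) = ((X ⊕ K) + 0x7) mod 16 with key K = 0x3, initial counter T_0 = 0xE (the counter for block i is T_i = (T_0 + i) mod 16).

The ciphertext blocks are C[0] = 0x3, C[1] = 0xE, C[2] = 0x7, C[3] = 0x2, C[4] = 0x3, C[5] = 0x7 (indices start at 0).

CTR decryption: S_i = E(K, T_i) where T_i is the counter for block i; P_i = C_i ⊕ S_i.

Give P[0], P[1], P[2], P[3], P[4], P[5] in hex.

P[0] = 0x7, P[1] = 0xD, P[2] = 0xD, P[3] = 0xB, P[4] = 0xB, P[5] = 0x0

P[0]: T = 0xE, S = E(K, T) = 0x4; 0x3 ⊕ 0x4 = 0x7.
P[1]: T = 0xF, S = E(K, T) = 0x3; 0xE ⊕ 0x3 = 0xD.
P[2]: T = 0x0, S = E(K, T) = 0xA; 0x7 ⊕ 0xA = 0xD.
P[3]: T = 0x1, S = E(K, T) = 0x9; 0x2 ⊕ 0x9 = 0xB.
P[4]: T = 0x2, S = E(K, T) = 0x8; 0x3 ⊕ 0x8 = 0xB.
P[5]: T = 0x3, S = E(K, T) = 0x7; 0x7 ⊕ 0x7 = 0x0.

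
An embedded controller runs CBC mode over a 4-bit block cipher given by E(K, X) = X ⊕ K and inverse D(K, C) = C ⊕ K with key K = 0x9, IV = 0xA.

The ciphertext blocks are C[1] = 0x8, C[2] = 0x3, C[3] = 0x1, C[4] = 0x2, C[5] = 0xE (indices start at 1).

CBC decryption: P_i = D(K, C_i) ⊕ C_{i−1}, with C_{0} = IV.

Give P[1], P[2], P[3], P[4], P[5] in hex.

P[1] = 0xB, P[2] = 0x2, P[3] = 0xB, P[4] = 0xA, P[5] = 0x5

P[1]: D(K, 0x8) = 0x1; 0x1 ⊕ 0xA = 0xB.
P[2]: D(K, 0x3) = 0xA; 0xA ⊕ 0x8 = 0x2.
P[3]: D(K, 0x1) = 0x8; 0x8 ⊕ 0x3 = 0xB.
P[4]: D(K, 0x2) = 0xB; 0xB ⊕ 0x1 = 0xA.
P[5]: D(K, 0xE) = 0x7; 0x7 ⊕ 0x2 = 0x5.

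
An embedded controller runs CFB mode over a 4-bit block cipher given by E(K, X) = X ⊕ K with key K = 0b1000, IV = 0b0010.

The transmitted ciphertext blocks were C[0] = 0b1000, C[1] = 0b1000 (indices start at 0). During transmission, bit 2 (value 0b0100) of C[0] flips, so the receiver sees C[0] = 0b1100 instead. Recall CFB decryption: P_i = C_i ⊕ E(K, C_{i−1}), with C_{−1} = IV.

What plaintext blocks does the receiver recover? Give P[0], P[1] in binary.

Only C[0] changed, to 0b1100. In CFB, a change in C_i flips the same bit in P_i and garbles P_{i+1}. Decrypting the received ciphertext:
P[0]: E(K, 0b0010) = 0b1010; 0b1100 ⊕ 0b1010 = 0b0110.
P[1]: E(K, 0b1100) = 0b0100; 0b1000 ⊕ 0b0100 = 0b1100.
Blocks that differ from the original plaintext: P[0], P[1].

P[0] = 0b0110, P[1] = 0b1100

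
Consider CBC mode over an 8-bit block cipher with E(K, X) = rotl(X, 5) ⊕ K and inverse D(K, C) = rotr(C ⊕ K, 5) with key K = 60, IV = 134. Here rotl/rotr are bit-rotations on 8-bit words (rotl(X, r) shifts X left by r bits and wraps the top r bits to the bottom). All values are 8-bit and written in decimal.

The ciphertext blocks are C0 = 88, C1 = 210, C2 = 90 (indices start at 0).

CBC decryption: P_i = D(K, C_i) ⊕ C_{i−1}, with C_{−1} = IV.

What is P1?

P1 = 47

P1: D(K, 210) = 119; 119 ⊕ 88 = 47.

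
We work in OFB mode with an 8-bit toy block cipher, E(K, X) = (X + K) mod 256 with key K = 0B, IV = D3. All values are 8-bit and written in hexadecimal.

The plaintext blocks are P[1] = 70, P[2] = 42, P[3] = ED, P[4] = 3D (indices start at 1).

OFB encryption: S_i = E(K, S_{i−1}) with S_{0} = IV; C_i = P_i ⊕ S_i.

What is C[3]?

C[1]: S = E(K, D3) = DE; 70 ⊕ DE = AE.
C[2]: S = E(K, DE) = E9; 42 ⊕ E9 = AB.
C[3]: S = E(K, E9) = F4; ED ⊕ F4 = 19.

C[3] = 19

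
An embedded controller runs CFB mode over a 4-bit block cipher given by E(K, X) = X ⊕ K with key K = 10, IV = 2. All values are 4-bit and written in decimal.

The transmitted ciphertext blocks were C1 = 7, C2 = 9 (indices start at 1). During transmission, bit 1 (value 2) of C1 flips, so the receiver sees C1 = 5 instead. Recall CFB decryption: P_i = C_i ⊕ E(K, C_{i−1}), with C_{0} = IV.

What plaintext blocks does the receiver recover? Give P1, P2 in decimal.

Only C1 changed, to 5. In CFB, a change in C_i flips the same bit in P_i and garbles P_{i+1}. Decrypting the received ciphertext:
P1: E(K, 2) = 8; 5 ⊕ 8 = 13.
P2: E(K, 5) = 15; 9 ⊕ 15 = 6.
Blocks that differ from the original plaintext: P1, P2.

P1 = 13, P2 = 6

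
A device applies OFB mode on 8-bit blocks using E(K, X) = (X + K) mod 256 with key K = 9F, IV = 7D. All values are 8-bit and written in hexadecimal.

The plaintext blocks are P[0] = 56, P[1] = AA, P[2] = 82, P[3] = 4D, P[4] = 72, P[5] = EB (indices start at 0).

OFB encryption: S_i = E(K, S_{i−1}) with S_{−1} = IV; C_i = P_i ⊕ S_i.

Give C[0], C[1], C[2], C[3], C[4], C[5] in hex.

C[0] = 4A, C[1] = 11, C[2] = D8, C[3] = B4, C[4] = EA, C[5] = DC

C[0]: S = E(K, 7D) = 1C; 56 ⊕ 1C = 4A.
C[1]: S = E(K, 1C) = BB; AA ⊕ BB = 11.
C[2]: S = E(K, BB) = 5A; 82 ⊕ 5A = D8.
C[3]: S = E(K, 5A) = F9; 4D ⊕ F9 = B4.
C[4]: S = E(K, F9) = 98; 72 ⊕ 98 = EA.
C[5]: S = E(K, 98) = 37; EB ⊕ 37 = DC.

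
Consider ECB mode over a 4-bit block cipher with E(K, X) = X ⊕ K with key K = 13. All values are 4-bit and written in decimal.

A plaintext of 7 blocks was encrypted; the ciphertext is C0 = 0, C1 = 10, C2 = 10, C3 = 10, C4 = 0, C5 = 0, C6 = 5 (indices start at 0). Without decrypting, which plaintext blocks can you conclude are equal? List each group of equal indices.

P0 = P4 = P5; P1 = P2 = P3

ECB encrypts each block independently with the same key, so equal ciphertext blocks imply equal plaintext blocks.
C0 = C4 = C5 = 0, so P0 = P4 = P5.
C1 = C2 = C3 = 10, so P1 = P2 = P3.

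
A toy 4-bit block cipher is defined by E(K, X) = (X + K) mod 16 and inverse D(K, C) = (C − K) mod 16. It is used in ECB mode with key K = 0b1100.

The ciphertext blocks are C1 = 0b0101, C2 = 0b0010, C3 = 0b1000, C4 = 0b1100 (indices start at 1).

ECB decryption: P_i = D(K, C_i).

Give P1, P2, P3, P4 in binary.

P1 = 0b1001, P2 = 0b0110, P3 = 0b1100, P4 = 0b0000

P1: D(K, 0b0101) = 0b1001.
P2: D(K, 0b0010) = 0b0110.
P3: D(K, 0b1000) = 0b1100.
P4: D(K, 0b1100) = 0b0000.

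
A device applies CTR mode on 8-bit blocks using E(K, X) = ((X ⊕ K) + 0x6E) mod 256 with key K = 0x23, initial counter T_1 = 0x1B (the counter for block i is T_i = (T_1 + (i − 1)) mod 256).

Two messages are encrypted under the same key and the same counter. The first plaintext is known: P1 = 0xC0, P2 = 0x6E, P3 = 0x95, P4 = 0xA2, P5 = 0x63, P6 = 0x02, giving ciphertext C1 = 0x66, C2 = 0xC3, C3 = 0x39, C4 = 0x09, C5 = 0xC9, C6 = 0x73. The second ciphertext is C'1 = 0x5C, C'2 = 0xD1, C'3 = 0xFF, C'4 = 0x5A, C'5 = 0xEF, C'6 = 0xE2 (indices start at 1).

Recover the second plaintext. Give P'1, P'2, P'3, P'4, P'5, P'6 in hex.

In CTR with a reused counter, both messages share the same keystream S_i, so C_i ⊕ C'_i = P_i ⊕ P'_i and thus P'_i = P_i ⊕ C_i ⊕ C'_i.
P'1: 0xC0 ⊕ 0x66 ⊕ 0x5C = 0xFA.
P'2: 0x6E ⊕ 0xC3 ⊕ 0xD1 = 0x7C.
P'3: 0x95 ⊕ 0x39 ⊕ 0xFF = 0x53.
P'4: 0xA2 ⊕ 0x09 ⊕ 0x5A = 0xF1.
P'5: 0x63 ⊕ 0xC9 ⊕ 0xEF = 0x45.
P'6: 0x02 ⊕ 0x73 ⊕ 0xE2 = 0x93.

P'1 = 0xFA, P'2 = 0x7C, P'3 = 0x53, P'4 = 0xF1, P'5 = 0x45, P'6 = 0x93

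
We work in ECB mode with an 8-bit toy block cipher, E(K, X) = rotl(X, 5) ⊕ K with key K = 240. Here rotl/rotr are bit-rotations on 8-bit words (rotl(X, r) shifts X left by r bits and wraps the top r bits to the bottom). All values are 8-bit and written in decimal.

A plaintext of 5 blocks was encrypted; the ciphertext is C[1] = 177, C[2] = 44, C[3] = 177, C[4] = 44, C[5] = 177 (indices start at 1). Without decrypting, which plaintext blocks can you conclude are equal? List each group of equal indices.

ECB encrypts each block independently with the same key, so equal ciphertext blocks imply equal plaintext blocks.
C[1] = C[3] = C[5] = 177, so P[1] = P[3] = P[5].
C[2] = C[4] = 44, so P[2] = P[4].

P[1] = P[3] = P[5]; P[2] = P[4]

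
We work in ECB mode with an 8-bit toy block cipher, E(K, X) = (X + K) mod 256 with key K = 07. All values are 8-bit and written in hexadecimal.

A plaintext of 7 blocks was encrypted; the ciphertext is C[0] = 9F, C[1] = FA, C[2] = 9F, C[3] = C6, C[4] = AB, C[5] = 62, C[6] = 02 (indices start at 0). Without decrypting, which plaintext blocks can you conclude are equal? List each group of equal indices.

ECB encrypts each block independently with the same key, so equal ciphertext blocks imply equal plaintext blocks.
C[0] = C[2] = 9F, so P[0] = P[2].

P[0] = P[2]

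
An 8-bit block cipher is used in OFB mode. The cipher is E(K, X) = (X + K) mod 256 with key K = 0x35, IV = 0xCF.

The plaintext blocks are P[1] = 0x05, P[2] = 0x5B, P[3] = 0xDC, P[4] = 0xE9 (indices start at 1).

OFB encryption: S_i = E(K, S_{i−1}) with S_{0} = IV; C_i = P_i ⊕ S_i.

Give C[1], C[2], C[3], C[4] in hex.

C[1] = 0x01, C[2] = 0x62, C[3] = 0xB2, C[4] = 0x4A

C[1]: S = E(K, 0xCF) = 0x04; 0x05 ⊕ 0x04 = 0x01.
C[2]: S = E(K, 0x04) = 0x39; 0x5B ⊕ 0x39 = 0x62.
C[3]: S = E(K, 0x39) = 0x6E; 0xDC ⊕ 0x6E = 0xB2.
C[4]: S = E(K, 0x6E) = 0xA3; 0xE9 ⊕ 0xA3 = 0x4A.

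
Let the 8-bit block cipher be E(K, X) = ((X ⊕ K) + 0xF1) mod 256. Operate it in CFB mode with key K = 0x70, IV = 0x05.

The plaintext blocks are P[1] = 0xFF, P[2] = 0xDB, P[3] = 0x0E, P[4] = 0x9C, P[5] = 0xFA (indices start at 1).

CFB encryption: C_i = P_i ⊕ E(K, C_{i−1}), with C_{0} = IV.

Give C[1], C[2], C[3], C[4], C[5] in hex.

C[1] = 0x99, C[2] = 0x01, C[3] = 0x6C, C[4] = 0x91, C[5] = 0x28

C[1]: E(K, 0x05) = 0x66; 0xFF ⊕ 0x66 = 0x99.
C[2]: E(K, 0x99) = 0xDA; 0xDB ⊕ 0xDA = 0x01.
C[3]: E(K, 0x01) = 0x62; 0x0E ⊕ 0x62 = 0x6C.
C[4]: E(K, 0x6C) = 0x0D; 0x9C ⊕ 0x0D = 0x91.
C[5]: E(K, 0x91) = 0xD2; 0xFA ⊕ 0xD2 = 0x28.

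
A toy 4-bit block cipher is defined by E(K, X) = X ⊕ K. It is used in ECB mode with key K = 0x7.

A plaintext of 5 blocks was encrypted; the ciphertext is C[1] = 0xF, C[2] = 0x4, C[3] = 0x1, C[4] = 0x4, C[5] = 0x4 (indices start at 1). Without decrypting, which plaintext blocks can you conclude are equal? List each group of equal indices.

ECB encrypts each block independently with the same key, so equal ciphertext blocks imply equal plaintext blocks.
C[2] = C[4] = C[5] = 0x4, so P[2] = P[4] = P[5].

P[2] = P[4] = P[5]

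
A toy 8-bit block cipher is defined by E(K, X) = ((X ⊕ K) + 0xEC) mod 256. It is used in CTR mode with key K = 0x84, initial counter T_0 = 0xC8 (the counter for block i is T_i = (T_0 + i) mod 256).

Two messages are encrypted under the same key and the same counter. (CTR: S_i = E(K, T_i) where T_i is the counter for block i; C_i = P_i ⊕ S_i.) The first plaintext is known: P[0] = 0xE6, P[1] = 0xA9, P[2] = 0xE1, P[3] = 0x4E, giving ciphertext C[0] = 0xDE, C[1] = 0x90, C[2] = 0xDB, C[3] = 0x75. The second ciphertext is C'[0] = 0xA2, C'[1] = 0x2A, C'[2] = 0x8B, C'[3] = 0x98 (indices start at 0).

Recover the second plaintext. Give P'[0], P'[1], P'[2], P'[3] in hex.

P'[0] = 0x9A, P'[1] = 0x13, P'[2] = 0xB1, P'[3] = 0xA3

In CTR with a reused counter, both messages share the same keystream S_i, so C_i ⊕ C'_i = P_i ⊕ P'_i and thus P'_i = P_i ⊕ C_i ⊕ C'_i.
P'[0]: 0xE6 ⊕ 0xDE ⊕ 0xA2 = 0x9A.
P'[1]: 0xA9 ⊕ 0x90 ⊕ 0x2A = 0x13.
P'[2]: 0xE1 ⊕ 0xDB ⊕ 0x8B = 0xB1.
P'[3]: 0x4E ⊕ 0x75 ⊕ 0x98 = 0xA3.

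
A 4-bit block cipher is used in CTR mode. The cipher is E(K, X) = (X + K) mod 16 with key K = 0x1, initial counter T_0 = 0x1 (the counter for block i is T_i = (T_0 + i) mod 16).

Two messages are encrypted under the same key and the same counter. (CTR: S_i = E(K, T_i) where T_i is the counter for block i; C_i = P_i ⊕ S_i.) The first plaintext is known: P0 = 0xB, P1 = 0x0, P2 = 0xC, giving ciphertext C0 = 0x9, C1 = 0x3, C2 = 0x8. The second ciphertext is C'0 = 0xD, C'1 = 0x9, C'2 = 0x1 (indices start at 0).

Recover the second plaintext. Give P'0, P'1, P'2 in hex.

P'0 = 0xF, P'1 = 0xA, P'2 = 0x5

In CTR with a reused counter, both messages share the same keystream S_i, so C_i ⊕ C'_i = P_i ⊕ P'_i and thus P'_i = P_i ⊕ C_i ⊕ C'_i.
P'0: 0xB ⊕ 0x9 ⊕ 0xD = 0xF.
P'1: 0x0 ⊕ 0x3 ⊕ 0x9 = 0xA.
P'2: 0xC ⊕ 0x8 ⊕ 0x1 = 0x5.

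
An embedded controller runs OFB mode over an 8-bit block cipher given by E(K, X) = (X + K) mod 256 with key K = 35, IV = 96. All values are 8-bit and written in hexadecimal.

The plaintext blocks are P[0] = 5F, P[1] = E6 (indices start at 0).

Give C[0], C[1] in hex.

OFB encryption: S_i = E(K, S_{i−1}) with S_{−1} = IV; C_i = P_i ⊕ S_i.
C[0]: S = E(K, 96) = CB; 5F ⊕ CB = 94.
C[1]: S = E(K, CB) = 00; E6 ⊕ 00 = E6.

C[0] = 94, C[1] = E6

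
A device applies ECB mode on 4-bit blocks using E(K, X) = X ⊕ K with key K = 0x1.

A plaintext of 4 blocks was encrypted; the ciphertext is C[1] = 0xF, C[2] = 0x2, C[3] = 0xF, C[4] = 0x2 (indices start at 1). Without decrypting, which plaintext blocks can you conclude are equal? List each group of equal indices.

ECB encrypts each block independently with the same key, so equal ciphertext blocks imply equal plaintext blocks.
C[1] = C[3] = 0xF, so P[1] = P[3].
C[2] = C[4] = 0x2, so P[2] = P[4].

P[1] = P[3]; P[2] = P[4]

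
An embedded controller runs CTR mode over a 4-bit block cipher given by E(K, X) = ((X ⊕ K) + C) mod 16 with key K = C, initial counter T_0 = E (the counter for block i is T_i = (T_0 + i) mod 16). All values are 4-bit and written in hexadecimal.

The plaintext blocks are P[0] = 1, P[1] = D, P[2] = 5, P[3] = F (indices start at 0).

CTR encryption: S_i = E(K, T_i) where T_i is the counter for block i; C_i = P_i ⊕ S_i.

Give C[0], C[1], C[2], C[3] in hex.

C[0]: T = E, S = E(K, T) = E; 1 ⊕ E = F.
C[1]: T = F, S = E(K, T) = F; D ⊕ F = 2.
C[2]: T = 0, S = E(K, T) = 8; 5 ⊕ 8 = D.
C[3]: T = 1, S = E(K, T) = 9; F ⊕ 9 = 6.

C[0] = F, C[1] = 2, C[2] = D, C[3] = 6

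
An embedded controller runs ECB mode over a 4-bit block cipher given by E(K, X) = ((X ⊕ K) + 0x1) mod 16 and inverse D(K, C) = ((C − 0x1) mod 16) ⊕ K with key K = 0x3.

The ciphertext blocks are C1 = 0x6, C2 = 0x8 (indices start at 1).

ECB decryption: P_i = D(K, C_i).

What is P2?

P2 = 0x4

P2: D(K, 0x8) = 0x4.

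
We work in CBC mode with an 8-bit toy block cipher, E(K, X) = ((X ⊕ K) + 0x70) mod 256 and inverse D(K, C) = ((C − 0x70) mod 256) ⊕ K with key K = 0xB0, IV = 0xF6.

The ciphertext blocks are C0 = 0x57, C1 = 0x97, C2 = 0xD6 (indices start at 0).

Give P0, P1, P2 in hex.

P0 = 0xA1, P1 = 0xC0, P2 = 0x41

CBC decryption: P_i = D(K, C_i) ⊕ C_{i−1}, with C_{−1} = IV.
P0: D(K, 0x57) = 0x57; 0x57 ⊕ 0xF6 = 0xA1.
P1: D(K, 0x97) = 0x97; 0x97 ⊕ 0x57 = 0xC0.
P2: D(K, 0xD6) = 0xD6; 0xD6 ⊕ 0x97 = 0x41.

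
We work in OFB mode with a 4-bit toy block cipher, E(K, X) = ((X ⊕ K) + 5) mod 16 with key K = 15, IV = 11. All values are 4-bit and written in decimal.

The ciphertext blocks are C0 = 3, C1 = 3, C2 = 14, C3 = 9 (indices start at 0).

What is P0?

OFB decryption: S_i = E(K, S_{i−1}) with S_{−1} = IV; P_i = C_i ⊕ S_i.
P0: S = E(K, 11) = 9; 3 ⊕ 9 = 10.

P0 = 10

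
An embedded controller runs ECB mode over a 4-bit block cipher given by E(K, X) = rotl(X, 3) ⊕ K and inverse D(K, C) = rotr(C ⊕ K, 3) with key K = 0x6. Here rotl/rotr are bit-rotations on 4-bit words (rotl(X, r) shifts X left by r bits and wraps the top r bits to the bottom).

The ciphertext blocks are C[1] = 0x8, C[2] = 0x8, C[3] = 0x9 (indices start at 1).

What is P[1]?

ECB decryption: P_i = D(K, C_i).
P[1]: D(K, 0x8) = 0xD.

P[1] = 0xD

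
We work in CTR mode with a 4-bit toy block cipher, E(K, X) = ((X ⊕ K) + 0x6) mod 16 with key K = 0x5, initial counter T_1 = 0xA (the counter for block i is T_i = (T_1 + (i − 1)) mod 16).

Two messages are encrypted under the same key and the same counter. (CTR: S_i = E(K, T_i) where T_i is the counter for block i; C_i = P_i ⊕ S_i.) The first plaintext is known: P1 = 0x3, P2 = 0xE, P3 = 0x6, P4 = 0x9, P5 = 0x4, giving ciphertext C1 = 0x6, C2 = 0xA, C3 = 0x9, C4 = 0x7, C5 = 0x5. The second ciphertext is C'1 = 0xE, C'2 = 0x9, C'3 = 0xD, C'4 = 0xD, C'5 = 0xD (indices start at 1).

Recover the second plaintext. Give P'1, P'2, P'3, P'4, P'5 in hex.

In CTR with a reused counter, both messages share the same keystream S_i, so C_i ⊕ C'_i = P_i ⊕ P'_i and thus P'_i = P_i ⊕ C_i ⊕ C'_i.
P'1: 0x3 ⊕ 0x6 ⊕ 0xE = 0xB.
P'2: 0xE ⊕ 0xA ⊕ 0x9 = 0xD.
P'3: 0x6 ⊕ 0x9 ⊕ 0xD = 0x2.
P'4: 0x9 ⊕ 0x7 ⊕ 0xD = 0x3.
P'5: 0x4 ⊕ 0x5 ⊕ 0xD = 0xC.

P'1 = 0xB, P'2 = 0xD, P'3 = 0x2, P'4 = 0x3, P'5 = 0xC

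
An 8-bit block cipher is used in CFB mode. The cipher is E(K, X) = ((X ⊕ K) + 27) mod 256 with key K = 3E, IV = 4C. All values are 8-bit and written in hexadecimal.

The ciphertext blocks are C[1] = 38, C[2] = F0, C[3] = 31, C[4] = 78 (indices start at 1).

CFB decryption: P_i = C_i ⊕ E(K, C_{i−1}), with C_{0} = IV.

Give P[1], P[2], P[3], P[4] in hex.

P[1]: E(K, 4C) = 99; 38 ⊕ 99 = A1.
P[2]: E(K, 38) = 2D; F0 ⊕ 2D = DD.
P[3]: E(K, F0) = F5; 31 ⊕ F5 = C4.
P[4]: E(K, 31) = 36; 78 ⊕ 36 = 4E.

P[1] = A1, P[2] = DD, P[3] = C4, P[4] = 4E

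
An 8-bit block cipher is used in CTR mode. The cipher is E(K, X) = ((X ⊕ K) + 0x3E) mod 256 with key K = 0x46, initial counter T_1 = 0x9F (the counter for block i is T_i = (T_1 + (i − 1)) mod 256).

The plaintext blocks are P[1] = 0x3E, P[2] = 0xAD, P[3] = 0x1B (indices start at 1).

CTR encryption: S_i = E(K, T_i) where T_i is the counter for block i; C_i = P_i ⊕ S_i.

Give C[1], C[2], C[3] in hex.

C[1] = 0x29, C[2] = 0x89, C[3] = 0x3E

C[1]: T = 0x9F, S = E(K, T) = 0x17; 0x3E ⊕ 0x17 = 0x29.
C[2]: T = 0xA0, S = E(K, T) = 0x24; 0xAD ⊕ 0x24 = 0x89.
C[3]: T = 0xA1, S = E(K, T) = 0x25; 0x1B ⊕ 0x25 = 0x3E.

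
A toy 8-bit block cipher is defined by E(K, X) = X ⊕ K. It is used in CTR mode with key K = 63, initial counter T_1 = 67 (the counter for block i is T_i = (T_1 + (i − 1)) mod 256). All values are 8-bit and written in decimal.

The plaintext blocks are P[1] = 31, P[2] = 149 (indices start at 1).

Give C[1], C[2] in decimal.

CTR encryption: S_i = E(K, T_i) where T_i is the counter for block i; C_i = P_i ⊕ S_i.
C[1]: T = 67, S = E(K, T) = 124; 31 ⊕ 124 = 99.
C[2]: T = 68, S = E(K, T) = 123; 149 ⊕ 123 = 238.

C[1] = 99, C[2] = 238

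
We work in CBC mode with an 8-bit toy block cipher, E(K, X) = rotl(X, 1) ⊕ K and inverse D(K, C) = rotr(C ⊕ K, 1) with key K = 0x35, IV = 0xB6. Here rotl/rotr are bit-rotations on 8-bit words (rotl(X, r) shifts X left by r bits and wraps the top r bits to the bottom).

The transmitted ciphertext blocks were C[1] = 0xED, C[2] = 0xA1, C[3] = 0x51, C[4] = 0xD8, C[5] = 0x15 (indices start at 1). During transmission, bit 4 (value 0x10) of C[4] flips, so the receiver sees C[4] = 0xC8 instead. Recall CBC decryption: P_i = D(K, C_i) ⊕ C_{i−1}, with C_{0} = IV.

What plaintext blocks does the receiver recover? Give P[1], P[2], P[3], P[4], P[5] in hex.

P[1] = 0xDA, P[2] = 0xA7, P[3] = 0x93, P[4] = 0xAF, P[5] = 0xD8

Only C[4] changed, to 0xC8. In CBC, a change in C_i garbles P_i and flips the same bit in P_{i+1}. Decrypting the received ciphertext:
P[1]: D(K, 0xED) = 0x6C; 0x6C ⊕ 0xB6 = 0xDA.
P[2]: D(K, 0xA1) = 0x4A; 0x4A ⊕ 0xED = 0xA7.
P[3]: D(K, 0x51) = 0x32; 0x32 ⊕ 0xA1 = 0x93.
P[4]: D(K, 0xC8) = 0xFE; 0xFE ⊕ 0x51 = 0xAF.
P[5]: D(K, 0x15) = 0x10; 0x10 ⊕ 0xC8 = 0xD8.
Blocks that differ from the original plaintext: P[4], P[5].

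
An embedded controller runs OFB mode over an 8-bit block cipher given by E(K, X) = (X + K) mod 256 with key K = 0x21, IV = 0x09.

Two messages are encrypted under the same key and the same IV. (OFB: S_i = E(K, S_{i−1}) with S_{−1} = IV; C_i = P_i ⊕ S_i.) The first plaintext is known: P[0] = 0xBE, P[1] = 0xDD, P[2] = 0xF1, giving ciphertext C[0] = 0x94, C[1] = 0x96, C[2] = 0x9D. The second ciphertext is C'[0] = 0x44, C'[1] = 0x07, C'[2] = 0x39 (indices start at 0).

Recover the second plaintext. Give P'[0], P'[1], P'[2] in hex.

P'[0] = 0x6E, P'[1] = 0x4C, P'[2] = 0x55

In OFB with a reused IV, both messages share the same keystream S_i, so C_i ⊕ C'_i = P_i ⊕ P'_i and thus P'_i = P_i ⊕ C_i ⊕ C'_i.
P'[0]: 0xBE ⊕ 0x94 ⊕ 0x44 = 0x6E.
P'[1]: 0xDD ⊕ 0x96 ⊕ 0x07 = 0x4C.
P'[2]: 0xF1 ⊕ 0x9D ⊕ 0x39 = 0x55.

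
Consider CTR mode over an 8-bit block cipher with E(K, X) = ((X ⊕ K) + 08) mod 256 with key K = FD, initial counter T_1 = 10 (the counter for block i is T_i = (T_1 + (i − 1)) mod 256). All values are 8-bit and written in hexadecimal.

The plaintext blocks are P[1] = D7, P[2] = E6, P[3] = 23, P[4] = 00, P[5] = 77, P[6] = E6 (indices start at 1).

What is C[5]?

CTR encryption: S_i = E(K, T_i) where T_i is the counter for block i; C_i = P_i ⊕ S_i.
C[1]: T = 10, S = E(K, T) = F5; D7 ⊕ F5 = 22.
C[2]: T = 11, S = E(K, T) = F4; E6 ⊕ F4 = 12.
C[3]: T = 12, S = E(K, T) = F7; 23 ⊕ F7 = D4.
C[4]: T = 13, S = E(K, T) = F6; 00 ⊕ F6 = F6.
C[5]: T = 14, S = E(K, T) = F1; 77 ⊕ F1 = 86.

C[5] = 86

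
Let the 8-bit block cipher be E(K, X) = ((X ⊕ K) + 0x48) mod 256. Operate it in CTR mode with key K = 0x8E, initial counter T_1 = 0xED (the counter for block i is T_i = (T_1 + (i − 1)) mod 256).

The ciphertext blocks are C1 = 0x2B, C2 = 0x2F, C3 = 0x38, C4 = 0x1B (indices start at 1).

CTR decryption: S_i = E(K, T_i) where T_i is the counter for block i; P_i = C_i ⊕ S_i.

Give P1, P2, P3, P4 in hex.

P1: T = 0xED, S = E(K, T) = 0xAB; 0x2B ⊕ 0xAB = 0x80.
P2: T = 0xEE, S = E(K, T) = 0xA8; 0x2F ⊕ 0xA8 = 0x87.
P3: T = 0xEF, S = E(K, T) = 0xA9; 0x38 ⊕ 0xA9 = 0x91.
P4: T = 0xF0, S = E(K, T) = 0xC6; 0x1B ⊕ 0xC6 = 0xDD.

P1 = 0x80, P2 = 0x87, P3 = 0x91, P4 = 0xDD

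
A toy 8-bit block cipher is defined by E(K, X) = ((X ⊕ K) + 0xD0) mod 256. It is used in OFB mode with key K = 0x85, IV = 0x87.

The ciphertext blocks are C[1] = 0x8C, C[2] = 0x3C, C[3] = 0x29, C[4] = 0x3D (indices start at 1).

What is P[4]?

OFB decryption: S_i = E(K, S_{i−1}) with S_{0} = IV; P_i = C_i ⊕ S_i.
P[1]: S = E(K, 0x87) = 0xD2; 0x8C ⊕ 0xD2 = 0x5E.
P[2]: S = E(K, 0xD2) = 0x27; 0x3C ⊕ 0x27 = 0x1B.
P[3]: S = E(K, 0x27) = 0x72; 0x29 ⊕ 0x72 = 0x5B.
P[4]: S = E(K, 0x72) = 0xC7; 0x3D ⊕ 0xC7 = 0xFA.

P[4] = 0xFA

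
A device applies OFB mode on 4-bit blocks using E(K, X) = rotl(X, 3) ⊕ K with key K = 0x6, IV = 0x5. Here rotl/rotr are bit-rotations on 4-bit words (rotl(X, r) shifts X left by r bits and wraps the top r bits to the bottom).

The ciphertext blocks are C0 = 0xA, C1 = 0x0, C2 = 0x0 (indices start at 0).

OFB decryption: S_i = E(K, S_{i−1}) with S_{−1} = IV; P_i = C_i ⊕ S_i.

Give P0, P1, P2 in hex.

P0: S = E(K, 0x5) = 0xC; 0xA ⊕ 0xC = 0x6.
P1: S = E(K, 0xC) = 0x0; 0x0 ⊕ 0x0 = 0x0.
P2: S = E(K, 0x0) = 0x6; 0x0 ⊕ 0x6 = 0x6.

P0 = 0x6, P1 = 0x0, P2 = 0x6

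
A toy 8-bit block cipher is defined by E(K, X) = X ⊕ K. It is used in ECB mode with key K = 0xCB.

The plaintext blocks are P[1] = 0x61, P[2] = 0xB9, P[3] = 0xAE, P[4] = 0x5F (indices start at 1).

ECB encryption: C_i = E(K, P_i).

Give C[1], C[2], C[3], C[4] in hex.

C[1] = 0xAA, C[2] = 0x72, C[3] = 0x65, C[4] = 0x94

C[1]: E(K, 0x61) = 0xAA.
C[2]: E(K, 0xB9) = 0x72.
C[3]: E(K, 0xAE) = 0x65.
C[4]: E(K, 0x5F) = 0x94.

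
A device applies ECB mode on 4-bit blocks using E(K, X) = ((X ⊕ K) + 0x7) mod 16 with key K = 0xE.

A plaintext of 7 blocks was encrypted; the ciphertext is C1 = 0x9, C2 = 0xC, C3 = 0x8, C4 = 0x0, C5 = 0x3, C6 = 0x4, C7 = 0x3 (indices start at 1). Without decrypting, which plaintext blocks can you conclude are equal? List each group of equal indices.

P5 = P7

ECB encrypts each block independently with the same key, so equal ciphertext blocks imply equal plaintext blocks.
C5 = C7 = 0x3, so P5 = P7.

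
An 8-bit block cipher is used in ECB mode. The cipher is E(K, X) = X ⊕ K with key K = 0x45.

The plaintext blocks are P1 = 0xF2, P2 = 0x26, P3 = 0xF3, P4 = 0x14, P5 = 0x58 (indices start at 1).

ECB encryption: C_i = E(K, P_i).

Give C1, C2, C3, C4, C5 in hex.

C1 = 0xB7, C2 = 0x63, C3 = 0xB6, C4 = 0x51, C5 = 0x1D

C1: E(K, 0xF2) = 0xB7.
C2: E(K, 0x26) = 0x63.
C3: E(K, 0xF3) = 0xB6.
C4: E(K, 0x14) = 0x51.
C5: E(K, 0x58) = 0x1D.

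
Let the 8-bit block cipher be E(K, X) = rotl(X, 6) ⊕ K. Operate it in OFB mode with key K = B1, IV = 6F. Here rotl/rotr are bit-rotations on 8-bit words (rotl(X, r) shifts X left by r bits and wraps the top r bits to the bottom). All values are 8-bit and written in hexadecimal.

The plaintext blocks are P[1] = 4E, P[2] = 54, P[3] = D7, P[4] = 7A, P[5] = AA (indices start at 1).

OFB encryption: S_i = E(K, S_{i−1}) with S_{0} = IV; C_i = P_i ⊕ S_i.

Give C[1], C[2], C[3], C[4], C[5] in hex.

C[1]: S = E(K, 6F) = 6A; 4E ⊕ 6A = 24.
C[2]: S = E(K, 6A) = 2B; 54 ⊕ 2B = 7F.
C[3]: S = E(K, 2B) = 7B; D7 ⊕ 7B = AC.
C[4]: S = E(K, 7B) = 6F; 7A ⊕ 6F = 15.
C[5]: S = E(K, 6F) = 6A; AA ⊕ 6A = C0.

C[1] = 24, C[2] = 7F, C[3] = AC, C[4] = 15, C[5] = C0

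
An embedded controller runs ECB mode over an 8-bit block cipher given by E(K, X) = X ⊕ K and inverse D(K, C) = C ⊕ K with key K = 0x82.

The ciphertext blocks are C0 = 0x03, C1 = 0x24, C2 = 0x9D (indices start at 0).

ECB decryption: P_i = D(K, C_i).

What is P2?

P2: D(K, 0x9D) = 0x1F.

P2 = 0x1F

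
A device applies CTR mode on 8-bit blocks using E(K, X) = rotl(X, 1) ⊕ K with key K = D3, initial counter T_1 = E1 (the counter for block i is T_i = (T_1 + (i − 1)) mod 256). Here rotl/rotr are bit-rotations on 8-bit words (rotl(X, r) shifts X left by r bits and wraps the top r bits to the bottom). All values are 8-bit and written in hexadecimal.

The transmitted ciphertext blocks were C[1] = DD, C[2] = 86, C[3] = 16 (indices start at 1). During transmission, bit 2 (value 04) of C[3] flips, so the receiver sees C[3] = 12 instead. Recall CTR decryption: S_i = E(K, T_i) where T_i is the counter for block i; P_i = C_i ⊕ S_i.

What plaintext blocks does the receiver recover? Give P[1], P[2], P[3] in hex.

P[1] = CD, P[2] = 90, P[3] = 06

Only C[3] changed, to 12. In CTR, a change in C_i flips the same bit in P_i only; the keystream is unaffected. Decrypting the received ciphertext:
P[1]: T = E1, S = E(K, T) = 10; DD ⊕ 10 = CD.
P[2]: T = E2, S = E(K, T) = 16; 86 ⊕ 16 = 90.
P[3]: T = E3, S = E(K, T) = 14; 12 ⊕ 14 = 06.
Blocks that differ from the original plaintext: P[3].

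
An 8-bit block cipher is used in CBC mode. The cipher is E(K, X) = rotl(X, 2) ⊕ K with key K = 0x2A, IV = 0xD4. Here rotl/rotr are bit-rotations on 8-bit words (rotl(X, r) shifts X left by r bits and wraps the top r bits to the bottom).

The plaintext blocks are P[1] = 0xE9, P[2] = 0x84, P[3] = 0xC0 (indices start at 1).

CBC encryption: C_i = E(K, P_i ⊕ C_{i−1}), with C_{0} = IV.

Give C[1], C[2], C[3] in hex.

C[1]: P[1] ⊕ 0xD4 = 0x3D; E(K, 0x3D) = 0xDE.
C[2]: P[2] ⊕ 0xDE = 0x5A; E(K, 0x5A) = 0x43.
C[3]: P[3] ⊕ 0x43 = 0x83; E(K, 0x83) = 0x24.

C[1] = 0xDE, C[2] = 0x43, C[3] = 0x24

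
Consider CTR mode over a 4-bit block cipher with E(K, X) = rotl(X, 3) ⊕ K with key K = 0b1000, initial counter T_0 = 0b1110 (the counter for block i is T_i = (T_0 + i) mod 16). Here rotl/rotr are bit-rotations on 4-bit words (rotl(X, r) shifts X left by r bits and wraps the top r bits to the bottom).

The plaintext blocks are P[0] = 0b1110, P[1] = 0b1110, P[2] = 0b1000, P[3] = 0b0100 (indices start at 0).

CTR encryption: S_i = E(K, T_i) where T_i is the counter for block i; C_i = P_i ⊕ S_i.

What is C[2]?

C[2] = 0b0000

C[0]: T = 0b1110, S = E(K, T) = 0b1111; 0b1110 ⊕ 0b1111 = 0b0001.
C[1]: T = 0b1111, S = E(K, T) = 0b0111; 0b1110 ⊕ 0b0111 = 0b1001.
C[2]: T = 0b0000, S = E(K, T) = 0b1000; 0b1000 ⊕ 0b1000 = 0b0000.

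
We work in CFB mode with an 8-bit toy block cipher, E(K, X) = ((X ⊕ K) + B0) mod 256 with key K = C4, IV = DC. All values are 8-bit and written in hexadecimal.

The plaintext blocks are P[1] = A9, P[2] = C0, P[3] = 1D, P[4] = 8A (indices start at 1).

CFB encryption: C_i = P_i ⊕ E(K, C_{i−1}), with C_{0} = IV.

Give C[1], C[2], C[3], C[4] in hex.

C[1]: E(K, DC) = C8; A9 ⊕ C8 = 61.
C[2]: E(K, 61) = 55; C0 ⊕ 55 = 95.
C[3]: E(K, 95) = 01; 1D ⊕ 01 = 1C.
C[4]: E(K, 1C) = 88; 8A ⊕ 88 = 02.

C[1] = 61, C[2] = 95, C[3] = 1C, C[4] = 02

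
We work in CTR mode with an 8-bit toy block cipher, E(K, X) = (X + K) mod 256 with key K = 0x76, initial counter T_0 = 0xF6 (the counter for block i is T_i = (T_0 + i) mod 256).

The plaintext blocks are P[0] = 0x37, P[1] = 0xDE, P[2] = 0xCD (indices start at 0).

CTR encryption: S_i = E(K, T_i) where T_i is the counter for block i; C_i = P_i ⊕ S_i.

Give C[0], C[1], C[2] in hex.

C[0]: T = 0xF6, S = E(K, T) = 0x6C; 0x37 ⊕ 0x6C = 0x5B.
C[1]: T = 0xF7, S = E(K, T) = 0x6D; 0xDE ⊕ 0x6D = 0xB3.
C[2]: T = 0xF8, S = E(K, T) = 0x6E; 0xCD ⊕ 0x6E = 0xA3.

C[0] = 0x5B, C[1] = 0xB3, C[2] = 0xA3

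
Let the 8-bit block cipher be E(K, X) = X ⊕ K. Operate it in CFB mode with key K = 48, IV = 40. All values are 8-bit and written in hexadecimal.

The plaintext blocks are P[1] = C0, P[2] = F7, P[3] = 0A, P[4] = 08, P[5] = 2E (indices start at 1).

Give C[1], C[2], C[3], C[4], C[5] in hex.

CFB encryption: C_i = P_i ⊕ E(K, C_{i−1}), with C_{0} = IV.
C[1]: E(K, 40) = 08; C0 ⊕ 08 = C8.
C[2]: E(K, C8) = 80; F7 ⊕ 80 = 77.
C[3]: E(K, 77) = 3F; 0A ⊕ 3F = 35.
C[4]: E(K, 35) = 7D; 08 ⊕ 7D = 75.
C[5]: E(K, 75) = 3D; 2E ⊕ 3D = 13.

C[1] = C8, C[2] = 77, C[3] = 35, C[4] = 75, C[5] = 13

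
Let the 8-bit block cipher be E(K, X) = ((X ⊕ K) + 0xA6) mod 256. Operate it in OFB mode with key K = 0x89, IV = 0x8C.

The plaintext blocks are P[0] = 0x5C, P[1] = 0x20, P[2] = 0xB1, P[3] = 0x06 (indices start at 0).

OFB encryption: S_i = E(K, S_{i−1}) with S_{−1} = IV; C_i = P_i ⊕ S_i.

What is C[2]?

C[0]: S = E(K, 0x8C) = 0xAB; 0x5C ⊕ 0xAB = 0xF7.
C[1]: S = E(K, 0xAB) = 0xC8; 0x20 ⊕ 0xC8 = 0xE8.
C[2]: S = E(K, 0xC8) = 0xE7; 0xB1 ⊕ 0xE7 = 0x56.

C[2] = 0x56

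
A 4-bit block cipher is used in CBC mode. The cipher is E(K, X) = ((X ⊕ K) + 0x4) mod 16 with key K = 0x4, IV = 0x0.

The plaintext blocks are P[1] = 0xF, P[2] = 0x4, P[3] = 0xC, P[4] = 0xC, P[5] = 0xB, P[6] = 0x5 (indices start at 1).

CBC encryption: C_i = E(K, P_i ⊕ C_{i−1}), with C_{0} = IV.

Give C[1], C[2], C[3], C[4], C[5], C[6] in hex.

C[1]: P[1] ⊕ 0x0 = 0xF; E(K, 0xF) = 0xF.
C[2]: P[2] ⊕ 0xF = 0xB; E(K, 0xB) = 0x3.
C[3]: P[3] ⊕ 0x3 = 0xF; E(K, 0xF) = 0xF.
C[4]: P[4] ⊕ 0xF = 0x3; E(K, 0x3) = 0xB.
C[5]: P[5] ⊕ 0xB = 0x0; E(K, 0x0) = 0x8.
C[6]: P[6] ⊕ 0x8 = 0xD; E(K, 0xD) = 0xD.

C[1] = 0xF, C[2] = 0x3, C[3] = 0xF, C[4] = 0xB, C[5] = 0x8, C[6] = 0xD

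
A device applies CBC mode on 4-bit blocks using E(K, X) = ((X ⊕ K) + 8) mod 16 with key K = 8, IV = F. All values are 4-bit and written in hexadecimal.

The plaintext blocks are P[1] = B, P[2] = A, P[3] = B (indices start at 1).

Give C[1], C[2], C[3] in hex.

C[1] = 4, C[2] = E, C[3] = 5

CBC encryption: C_i = E(K, P_i ⊕ C_{i−1}), with C_{0} = IV.
C[1]: P[1] ⊕ F = 4; E(K, 4) = 4.
C[2]: P[2] ⊕ 4 = E; E(K, E) = E.
C[3]: P[3] ⊕ E = 5; E(K, 5) = 5.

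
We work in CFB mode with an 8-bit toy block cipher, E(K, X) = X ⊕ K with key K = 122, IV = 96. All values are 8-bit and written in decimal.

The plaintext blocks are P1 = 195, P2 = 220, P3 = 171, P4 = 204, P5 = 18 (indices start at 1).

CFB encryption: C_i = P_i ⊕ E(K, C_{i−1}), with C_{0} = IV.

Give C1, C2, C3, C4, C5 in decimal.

C1: E(K, 96) = 26; 195 ⊕ 26 = 217.
C2: E(K, 217) = 163; 220 ⊕ 163 = 127.
C3: E(K, 127) = 5; 171 ⊕ 5 = 174.
C4: E(K, 174) = 212; 204 ⊕ 212 = 24.
C5: E(K, 24) = 98; 18 ⊕ 98 = 112.

C1 = 217, C2 = 127, C3 = 174, C4 = 24, C5 = 112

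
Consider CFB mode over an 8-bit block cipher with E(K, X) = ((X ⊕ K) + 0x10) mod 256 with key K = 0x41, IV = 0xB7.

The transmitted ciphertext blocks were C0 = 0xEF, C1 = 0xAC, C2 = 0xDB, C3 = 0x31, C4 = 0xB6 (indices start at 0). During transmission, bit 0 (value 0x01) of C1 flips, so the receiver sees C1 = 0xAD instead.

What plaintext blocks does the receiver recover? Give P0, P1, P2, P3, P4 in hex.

CFB decryption: P_i = C_i ⊕ E(K, C_{i−1}), with C_{−1} = IV.
Only C1 changed, to 0xAD. In CFB, a change in C_i flips the same bit in P_i and garbles P_{i+1}. Decrypting the received ciphertext:
P0: E(K, 0xB7) = 0x06; 0xEF ⊕ 0x06 = 0xE9.
P1: E(K, 0xEF) = 0xBE; 0xAD ⊕ 0xBE = 0x13.
P2: E(K, 0xAD) = 0xFC; 0xDB ⊕ 0xFC = 0x27.
P3: E(K, 0xDB) = 0xAA; 0x31 ⊕ 0xAA = 0x9B.
P4: E(K, 0x31) = 0x80; 0xB6 ⊕ 0x80 = 0x36.
Blocks that differ from the original plaintext: P1, P2.

P0 = 0xE9, P1 = 0x13, P2 = 0x27, P3 = 0x9B, P4 = 0x36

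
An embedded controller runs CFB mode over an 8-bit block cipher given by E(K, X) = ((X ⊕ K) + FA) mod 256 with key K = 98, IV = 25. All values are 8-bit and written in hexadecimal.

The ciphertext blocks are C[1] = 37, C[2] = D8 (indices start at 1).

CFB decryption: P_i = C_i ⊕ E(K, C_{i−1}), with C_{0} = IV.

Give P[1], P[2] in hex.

P[1]: E(K, 25) = B7; 37 ⊕ B7 = 80.
P[2]: E(K, 37) = A9; D8 ⊕ A9 = 71.

P[1] = 80, P[2] = 71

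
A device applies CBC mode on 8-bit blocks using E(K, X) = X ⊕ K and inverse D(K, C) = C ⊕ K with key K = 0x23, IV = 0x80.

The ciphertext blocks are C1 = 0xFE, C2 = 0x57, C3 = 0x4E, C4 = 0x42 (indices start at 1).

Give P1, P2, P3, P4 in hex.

P1 = 0x5D, P2 = 0x8A, P3 = 0x3A, P4 = 0x2F

CBC decryption: P_i = D(K, C_i) ⊕ C_{i−1}, with C_{0} = IV.
P1: D(K, 0xFE) = 0xDD; 0xDD ⊕ 0x80 = 0x5D.
P2: D(K, 0x57) = 0x74; 0x74 ⊕ 0xFE = 0x8A.
P3: D(K, 0x4E) = 0x6D; 0x6D ⊕ 0x57 = 0x3A.
P4: D(K, 0x42) = 0x61; 0x61 ⊕ 0x4E = 0x2F.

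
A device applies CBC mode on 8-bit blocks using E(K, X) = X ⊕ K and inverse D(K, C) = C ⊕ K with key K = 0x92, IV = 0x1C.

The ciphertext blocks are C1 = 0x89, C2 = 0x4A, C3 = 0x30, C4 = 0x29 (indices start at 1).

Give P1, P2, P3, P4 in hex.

P1 = 0x07, P2 = 0x51, P3 = 0xE8, P4 = 0x8B

CBC decryption: P_i = D(K, C_i) ⊕ C_{i−1}, with C_{0} = IV.
P1: D(K, 0x89) = 0x1B; 0x1B ⊕ 0x1C = 0x07.
P2: D(K, 0x4A) = 0xD8; 0xD8 ⊕ 0x89 = 0x51.
P3: D(K, 0x30) = 0xA2; 0xA2 ⊕ 0x4A = 0xE8.
P4: D(K, 0x29) = 0xBB; 0xBB ⊕ 0x30 = 0x8B.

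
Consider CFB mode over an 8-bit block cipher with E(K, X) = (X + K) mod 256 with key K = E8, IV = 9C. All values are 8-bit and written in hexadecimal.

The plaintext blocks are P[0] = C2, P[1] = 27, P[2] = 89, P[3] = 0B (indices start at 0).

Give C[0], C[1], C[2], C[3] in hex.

C[0] = 46, C[1] = 09, C[2] = 78, C[3] = 6B

CFB encryption: C_i = P_i ⊕ E(K, C_{i−1}), with C_{−1} = IV.
C[0]: E(K, 9C) = 84; C2 ⊕ 84 = 46.
C[1]: E(K, 46) = 2E; 27 ⊕ 2E = 09.
C[2]: E(K, 09) = F1; 89 ⊕ F1 = 78.
C[3]: E(K, 78) = 60; 0B ⊕ 60 = 6B.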